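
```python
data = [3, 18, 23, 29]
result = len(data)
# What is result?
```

Trace:
`data = [3, 18, 23, 29]` → data = [3, 18, 23, 29]
`result = len(data)` → result = 4
So result = 4

Answer: 4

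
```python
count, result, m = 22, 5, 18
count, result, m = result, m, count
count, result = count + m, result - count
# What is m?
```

Trace:
`count, result, m = 22, 5, 18` → count = 22; result = 5; m = 18
`count, result, m = result, m, count` → count = 5; result = 18; m = 22
`count, result = count + m, result - count` → count = 27; result = 13
So m = 22

Answer: 22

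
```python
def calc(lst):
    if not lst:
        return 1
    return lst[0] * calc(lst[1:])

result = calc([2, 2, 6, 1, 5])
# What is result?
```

Product over [2, 2, 6, 1, 5] = 2 * 2 * 6 * 1 * 5 = 120

Answer: 120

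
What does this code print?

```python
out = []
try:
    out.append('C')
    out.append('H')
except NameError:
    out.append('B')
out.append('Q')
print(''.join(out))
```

Execution trace: 'C' (try body) → 'H' (try body, no exception) → 'Q' (after the try/except). Output: CHQ

Answer: CHQ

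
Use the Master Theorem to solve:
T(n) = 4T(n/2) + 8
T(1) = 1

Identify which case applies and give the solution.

a=4, b=2, f(n)=8. log_2(4) = 2. Since c=0 < 2, Case 1 applies: T(n) = Θ(n^log_b(a)) = O(n^2).

Answer: O(n^2) - Case 1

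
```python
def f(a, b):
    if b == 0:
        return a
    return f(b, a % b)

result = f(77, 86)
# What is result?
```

f(77, 86) -> f(86, 77) -> f(77, 9) -> f(9, 5) -> f(5, 4) -> f(4, 1) -> f(1, 0) -> 1

Answer: 1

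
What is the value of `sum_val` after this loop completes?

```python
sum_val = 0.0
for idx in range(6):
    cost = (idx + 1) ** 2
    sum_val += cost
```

Sum of squared losses 1² + 2² + ... + 6²
`sum_val` takes the values: 0.0 → 1.0 → 5.0 → 14.0 → 30.0 → 55.0 → 91.0

Answer: 91.0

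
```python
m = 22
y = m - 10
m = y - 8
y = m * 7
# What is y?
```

Trace:
`m = 22` → m = 22
`y = m - 10` → y = 12
`m = y - 8` → m = 4
`y = m * 7` → y = 28
So y = 28

Answer: 28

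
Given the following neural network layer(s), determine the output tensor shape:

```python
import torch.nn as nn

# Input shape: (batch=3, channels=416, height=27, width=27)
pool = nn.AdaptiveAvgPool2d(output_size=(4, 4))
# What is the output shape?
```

Input: (3, 416, 27, 27) -> Output: (3, 416, 4, 4)

Answer: (3, 416, 4, 4)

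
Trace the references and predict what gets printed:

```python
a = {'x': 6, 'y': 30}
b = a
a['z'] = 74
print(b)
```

Key concept: dict aliasing.
Step by step:
`a = {'x': 6, 'y': 30}` → a = {'x': 6, 'y': 30}
`b = a` → b = {'x': 6, 'y': 30} (same object as a)
`a['z'] = 74` → a = {'x': 6, 'y': 30, 'z': 74} (same object as b); b = {'x': 6, 'y': 30, 'z': 74} (same object as a)
`print(b)` → prints {'x': 6, 'y': 30, 'z': 74}

Answer: {'x': 6, 'y': 30, 'z': 74}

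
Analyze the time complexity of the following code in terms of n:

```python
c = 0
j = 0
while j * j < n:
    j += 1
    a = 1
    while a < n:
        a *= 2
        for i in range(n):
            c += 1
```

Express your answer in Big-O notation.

Each loop level contributes: √n × log n × n. Multiplying the contributions gives O(n√n log n).

Answer: O(n√n log n)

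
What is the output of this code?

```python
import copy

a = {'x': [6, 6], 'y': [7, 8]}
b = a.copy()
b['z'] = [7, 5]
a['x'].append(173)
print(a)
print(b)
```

Key concept: shallow copy of dict with mutable values.
Step by step:
`a = {'x': [6, 6], 'y': [7, 8]}` → a = {'x': [6, 6], 'y': [7, 8]}
`b = a.copy()` → b = {'x': [6, 6], 'y': [7, 8]}
`b['z'] = [7, 5]` → b = {'x': [6, 6], 'y': [7, 8], 'z': [7, 5]}
`a['x'].append(173)` → a = {'x': [6, 6, 173], 'y': [7, 8]}; b = {'x': [6, 6, 173], 'y': [7, 8], 'z': [7, 5]}
`print(a)` → prints {'x': [6, 6, 173], 'y': [7, 8]}
`print(b)` → prints {'x': [6, 6, 173], 'y': [7, 8], 'z': [7, 5]}

Answer:
{'x': [6, 6, 173], 'y': [7, 8]}
{'x': [6, 6, 173], 'y': [7, 8], 'z': [7, 5]}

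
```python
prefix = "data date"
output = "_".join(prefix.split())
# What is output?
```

Trace:
`prefix = "data date"` → prefix = 'data date'
`output = "_".join(prefix.split())` → output = 'data_date'
So output = 'data_date'

Answer: 'data_date'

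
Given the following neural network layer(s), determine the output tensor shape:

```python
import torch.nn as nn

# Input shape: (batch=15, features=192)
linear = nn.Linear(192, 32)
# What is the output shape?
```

Input: (15, 192) -> Output: (15, 32)

Answer: (15, 32)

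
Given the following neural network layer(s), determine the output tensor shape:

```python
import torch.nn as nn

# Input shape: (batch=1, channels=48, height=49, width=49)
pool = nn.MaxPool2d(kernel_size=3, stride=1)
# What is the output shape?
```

Input: (1, 48, 49, 49) -> Output: (1, 48, 47, 47)

Answer: (1, 48, 47, 47)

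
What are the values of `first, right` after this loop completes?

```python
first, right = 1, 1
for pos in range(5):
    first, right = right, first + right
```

Fibonacci: after 5 iterations
`first, right` takes the values: (1, 1) → (1, 2) → (2, 3) → (3, 5) → (5, 8) → (8, 13)

Answer: 8, 13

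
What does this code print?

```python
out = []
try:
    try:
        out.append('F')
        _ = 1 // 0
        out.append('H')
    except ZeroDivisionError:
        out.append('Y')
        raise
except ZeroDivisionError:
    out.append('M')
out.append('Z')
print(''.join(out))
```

Execution trace: 'F' (inner try body) → 'Y' (inner except ZeroDivisionError) → 'M' (outer except ZeroDivisionError) → 'Z' (after the try/except). Output: FYMZ

Answer: FYMZ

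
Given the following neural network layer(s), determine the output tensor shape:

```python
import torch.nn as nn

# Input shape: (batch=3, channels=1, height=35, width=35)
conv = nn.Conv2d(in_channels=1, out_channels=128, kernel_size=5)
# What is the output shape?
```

Input: (3, 1, 35, 35) -> Output: (3, 128, 31, 31)

Answer: (3, 128, 31, 31)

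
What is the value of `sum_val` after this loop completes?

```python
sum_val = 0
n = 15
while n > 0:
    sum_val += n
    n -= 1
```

Sum 15 down to 1
`sum_val` takes the values: 0 → 15 → 29 → 42 → 54 → 65 → 75 → 84 → 92 → 99 → 105 → 110 → 114 → 117 → 119 → 120

Answer: 120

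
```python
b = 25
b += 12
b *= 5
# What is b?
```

Trace:
`b = 25` → b = 25
`b += 12` → b = 37
`b *= 5` → b = 185
So b = 185

Answer: 185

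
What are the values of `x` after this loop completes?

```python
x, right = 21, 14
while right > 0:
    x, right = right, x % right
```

GCD of 21 and 14
`x` takes the values: 21 → 14 → 7

Answer: 7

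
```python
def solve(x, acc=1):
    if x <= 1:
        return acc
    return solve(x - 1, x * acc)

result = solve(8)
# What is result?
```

Accumulator trace (n, acc): (8, 1) -> (7, 8) -> (6, 56) -> (5, 336) -> (4, 1680) -> (3, 6720) -> (2, 20160) -> (1, 40320) -> return 40320

Answer: 40320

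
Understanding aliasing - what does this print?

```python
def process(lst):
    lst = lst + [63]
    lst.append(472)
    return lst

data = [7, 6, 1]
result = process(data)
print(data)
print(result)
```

Key concept: rebinding parameter vs mutation.
Step by step:
`data = [7, 6, 1]` → data = [7, 6, 1]
`result = process(data)` → result = [7, 6, 1, 63, 472]
`print(data)` → prints [7, 6, 1]
`print(result)` → prints [7, 6, 1, 63, 472]

Answer:
[7, 6, 1]
[7, 6, 1, 63, 472]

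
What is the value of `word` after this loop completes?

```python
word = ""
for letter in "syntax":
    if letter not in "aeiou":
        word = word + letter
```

Remove vowels from 'syntax'
`word` takes the values: "" → "s" → "sy" → "syn" → "synt" → "syntx"

Answer: "syntx"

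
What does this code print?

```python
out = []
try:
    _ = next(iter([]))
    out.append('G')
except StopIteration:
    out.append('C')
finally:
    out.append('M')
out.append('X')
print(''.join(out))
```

Execution trace: 'C' (except StopIteration) → 'M' (finally) → 'X' (after the try/except). Output: CMX

Answer: CMX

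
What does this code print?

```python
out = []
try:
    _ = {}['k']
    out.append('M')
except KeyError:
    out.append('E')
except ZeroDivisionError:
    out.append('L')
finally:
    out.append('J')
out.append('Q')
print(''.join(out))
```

Execution trace: 'E' (except KeyError) → 'J' (finally) → 'Q' (after the try/except). Output: EJQ

Answer: EJQ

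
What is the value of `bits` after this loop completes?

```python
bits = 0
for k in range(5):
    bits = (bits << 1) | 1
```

Build 5 consecutive 1-bits: 0b11111
`bits` takes the values: 0 → 1 → 3 → 7 → 15 → 31

Answer: 31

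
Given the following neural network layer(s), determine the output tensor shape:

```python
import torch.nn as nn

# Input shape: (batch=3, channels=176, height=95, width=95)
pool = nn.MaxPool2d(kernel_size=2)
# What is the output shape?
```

Input: (3, 176, 95, 95) -> Output: (3, 176, 47, 47)

Answer: (3, 176, 47, 47)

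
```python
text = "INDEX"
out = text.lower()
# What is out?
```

Trace:
`text = "INDEX"` → text = 'INDEX'
`out = text.lower()` → out = 'index'
So out = 'index'

Answer: 'index'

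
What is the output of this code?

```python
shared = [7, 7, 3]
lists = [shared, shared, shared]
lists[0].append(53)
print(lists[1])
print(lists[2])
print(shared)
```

Key concept: list of same reference.
Step by step:
`shared = [7, 7, 3]` → shared = [7, 7, 3]
`lists = [shared, shared, shared]` → lists = [[7, 7, 3], [7, 7, 3], [7, 7, 3]]
`lists[0].append(53)` → shared = [7, 7, 3, 53]; lists = [[7, 7, 3, 53], [7, 7, 3, 53], [7, 7, 3, 53]]
`print(lists[1])` → prints [7, 7, 3, 53]
`print(lists[2])` → prints [7, 7, 3, 53]
`print(shared)` → prints [7, 7, 3, 53]

Answer:
[7, 7, 3, 53]
[7, 7, 3, 53]
[7, 7, 3, 53]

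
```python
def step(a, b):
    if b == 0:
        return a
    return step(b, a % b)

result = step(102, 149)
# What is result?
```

step(102, 149) -> step(149, 102) -> step(102, 47) -> step(47, 8) -> step(8, 7) -> step(7, 1) -> step(1, 0) -> 1

Answer: 1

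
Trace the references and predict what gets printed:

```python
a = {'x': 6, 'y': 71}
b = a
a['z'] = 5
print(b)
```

Key concept: dict aliasing.
Step by step:
`a = {'x': 6, 'y': 71}` → a = {'x': 6, 'y': 71}
`b = a` → b = {'x': 6, 'y': 71} (same object as a)
`a['z'] = 5` → a = {'x': 6, 'y': 71, 'z': 5} (same object as b); b = {'x': 6, 'y': 71, 'z': 5} (same object as a)
`print(b)` → prints {'x': 6, 'y': 71, 'z': 5}

Answer: {'x': 6, 'y': 71, 'z': 5}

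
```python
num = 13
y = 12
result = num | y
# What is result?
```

Trace:
`num = 13` → num = 13
`y = 12` → y = 12
`result = num | y` → result = 13
So result = 13

Answer: 13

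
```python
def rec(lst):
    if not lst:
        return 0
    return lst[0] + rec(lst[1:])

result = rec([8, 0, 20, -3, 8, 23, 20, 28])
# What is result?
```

8 + 0 + 20 + (-3) + 8 + 23 + 20 + 28 + 0 = 104

Answer: 104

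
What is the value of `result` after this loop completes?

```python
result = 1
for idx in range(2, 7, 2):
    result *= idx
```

Product of even numbers 2 to 6
`result` takes the values: 1 → 2 → 8 → 48

Answer: 48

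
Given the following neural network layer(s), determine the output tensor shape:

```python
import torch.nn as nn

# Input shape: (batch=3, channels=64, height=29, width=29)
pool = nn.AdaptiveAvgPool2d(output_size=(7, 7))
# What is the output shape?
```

Input: (3, 64, 29, 29) -> Output: (3, 64, 7, 7)

Answer: (3, 64, 7, 7)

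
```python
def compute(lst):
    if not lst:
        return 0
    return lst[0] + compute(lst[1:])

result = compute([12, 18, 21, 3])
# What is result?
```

12 + 18 + 21 + 3 + 0 = 54

Answer: 54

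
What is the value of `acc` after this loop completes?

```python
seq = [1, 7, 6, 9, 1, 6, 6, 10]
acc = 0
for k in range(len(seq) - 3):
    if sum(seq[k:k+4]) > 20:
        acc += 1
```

Count windows with sum > 20
`acc` takes the values: 0 → 1 → 2 → 3 → 4 → 5

Answer: 5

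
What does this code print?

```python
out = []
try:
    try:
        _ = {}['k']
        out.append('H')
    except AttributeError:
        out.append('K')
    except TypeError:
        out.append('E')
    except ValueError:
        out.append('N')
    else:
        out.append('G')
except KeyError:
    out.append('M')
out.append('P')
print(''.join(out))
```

Execution trace: 'M' (outer except KeyError) → 'P' (after the try/except). Output: MP

Answer: MP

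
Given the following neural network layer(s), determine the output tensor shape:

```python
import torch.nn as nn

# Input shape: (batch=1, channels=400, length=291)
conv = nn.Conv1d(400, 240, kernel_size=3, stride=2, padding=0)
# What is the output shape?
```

Input: (1, 400, 291) -> Output: (1, 240, 145)

Answer: (1, 240, 145)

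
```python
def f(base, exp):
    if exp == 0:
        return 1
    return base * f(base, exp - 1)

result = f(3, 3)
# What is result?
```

f(3, 3) = 3 * 3 * 3 = 27

Answer: 27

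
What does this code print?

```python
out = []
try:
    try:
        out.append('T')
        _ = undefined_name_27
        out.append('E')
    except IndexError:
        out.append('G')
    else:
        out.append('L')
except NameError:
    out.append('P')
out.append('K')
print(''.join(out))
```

Execution trace: 'T' (inner try body) → 'P' (outer except NameError) → 'K' (after the try/except). Output: TPK

Answer: TPK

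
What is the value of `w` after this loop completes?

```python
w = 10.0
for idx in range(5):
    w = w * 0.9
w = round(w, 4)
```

Exponential decay: 10.0 * 0.9^5
`w` takes the values: 10.0 → 9.0 → 8.1 → 7.29 → 6.561 → 5.9049

Answer: 5.9049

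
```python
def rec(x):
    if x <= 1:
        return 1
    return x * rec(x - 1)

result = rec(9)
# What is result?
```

rec(9) = 9 * 8 * 7 * 6 * 5 * 4 * 3 * 2 * 1 = 362880

Answer: 362880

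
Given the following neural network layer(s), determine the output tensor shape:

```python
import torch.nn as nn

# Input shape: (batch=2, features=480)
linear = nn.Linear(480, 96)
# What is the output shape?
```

Input: (2, 480) -> Output: (2, 96)

Answer: (2, 96)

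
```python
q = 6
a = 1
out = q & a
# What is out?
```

Trace:
`q = 6` → q = 6
`a = 1` → a = 1
`out = q & a` → out = 0
So out = 0

Answer: 0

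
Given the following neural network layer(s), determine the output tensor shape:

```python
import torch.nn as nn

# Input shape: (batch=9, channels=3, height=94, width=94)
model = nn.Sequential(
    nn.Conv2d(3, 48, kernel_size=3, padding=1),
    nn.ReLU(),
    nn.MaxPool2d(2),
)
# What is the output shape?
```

Input: (9, 3, 94, 94) -> after Conv2d: (9, 48, 94, 94) -> after ReLU: (9, 48, 94, 94) -> Output: (9, 48, 47, 47)

Answer: (9, 48, 47, 47)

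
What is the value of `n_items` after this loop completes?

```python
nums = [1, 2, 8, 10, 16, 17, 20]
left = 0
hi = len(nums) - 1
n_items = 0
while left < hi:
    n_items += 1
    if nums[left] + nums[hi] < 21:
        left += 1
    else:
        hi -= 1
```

Steps to find pair summing to 21
`n_items` takes the values: 0 → 1 → 2 → 3 → 4 → 5 → 6

Answer: 6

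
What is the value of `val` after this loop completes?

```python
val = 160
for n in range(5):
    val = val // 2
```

Halve 5 times: 160 // 2^5 = 5
`val` takes the values: 160 → 80 → 40 → 20 → 10 → 5

Answer: 5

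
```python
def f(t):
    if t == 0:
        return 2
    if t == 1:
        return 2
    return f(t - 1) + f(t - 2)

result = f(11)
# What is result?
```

Build up from base cases: f(0)=2, f(1)=2, f(2)=4, f(3)=6, f(4)=10, f(5)=16, f(6)=26, ..., f(11)=288

Answer: 288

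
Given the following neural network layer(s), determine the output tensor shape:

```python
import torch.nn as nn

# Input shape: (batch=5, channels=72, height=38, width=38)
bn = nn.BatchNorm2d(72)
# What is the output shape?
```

Input: (5, 72, 38, 38) -> Output: (5, 72, 38, 38)

Answer: (5, 72, 38, 38)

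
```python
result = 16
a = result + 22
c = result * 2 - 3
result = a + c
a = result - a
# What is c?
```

Trace:
`result = 16` → result = 16
`a = result + 22` → a = 38
`c = result * 2 - 3` → c = 29
`result = a + c` → result = 67
`a = result - a` → a = 29
So c = 29

Answer: 29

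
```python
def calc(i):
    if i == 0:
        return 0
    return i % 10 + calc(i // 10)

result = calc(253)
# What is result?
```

Sum of digits of 253: 3 + 5 + 2 = 10

Answer: 10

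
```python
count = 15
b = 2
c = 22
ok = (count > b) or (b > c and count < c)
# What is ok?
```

Trace:
`count = 15` → count = 15
`b = 2` → b = 2
`c = 22` → c = 22
`ok = (count > b) or (b > c and count < c)` → ok = True
So ok = True

Answer: True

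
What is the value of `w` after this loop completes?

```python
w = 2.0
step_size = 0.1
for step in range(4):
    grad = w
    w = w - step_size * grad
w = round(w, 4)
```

Gradient descent: w = 2.0 * (1 - 0.1)^4
`w` takes the values: 2.0 → 1.8 → 1.62 → 1.458 → 1.3122

Answer: 1.3122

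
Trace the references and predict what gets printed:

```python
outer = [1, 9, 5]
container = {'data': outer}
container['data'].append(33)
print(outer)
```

Key concept: dict holds reference to list.
Step by step:
`outer = [1, 9, 5]` → outer = [1, 9, 5]
`container = {'data': outer}` → container = {'data': [1, 9, 5]}
`container['data'].append(33)` → outer = [1, 9, 5, 33]; container = {'data': [1, 9, 5, 33]}
`print(outer)` → prints [1, 9, 5, 33]

Answer: [1, 9, 5, 33]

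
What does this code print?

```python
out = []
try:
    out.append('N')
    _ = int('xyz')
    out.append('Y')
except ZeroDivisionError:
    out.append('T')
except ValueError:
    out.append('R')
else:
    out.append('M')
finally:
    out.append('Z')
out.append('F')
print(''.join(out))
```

Execution trace: 'N' (try body) → 'R' (except ValueError) → 'Z' (finally) → 'F' (after the try/except). Output: NRZF

Answer: NRZF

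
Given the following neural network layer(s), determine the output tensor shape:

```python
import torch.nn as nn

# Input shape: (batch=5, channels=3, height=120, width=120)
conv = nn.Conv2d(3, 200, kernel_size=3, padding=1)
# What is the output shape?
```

Input: (5, 3, 120, 120) -> Output: (5, 200, 120, 120)

Answer: (5, 200, 120, 120)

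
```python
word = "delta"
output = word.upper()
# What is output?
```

Trace:
`word = "delta"` → word = 'delta'
`output = word.upper()` → output = 'DELTA'
So output = 'DELTA'

Answer: 'DELTA'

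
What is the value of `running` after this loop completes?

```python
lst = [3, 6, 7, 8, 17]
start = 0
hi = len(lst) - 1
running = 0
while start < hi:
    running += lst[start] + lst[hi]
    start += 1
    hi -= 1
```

Sum of pairs from ends
`running` takes the values: 0 → 20 → 34

Answer: 34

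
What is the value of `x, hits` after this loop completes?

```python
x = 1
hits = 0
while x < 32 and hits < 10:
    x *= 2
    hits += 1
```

Double until >= 32 or 10 iterations
`x, hits` takes the values: (1, 0) → (2, 0) → (2, 1) → (4, 1) → (4, 2) → (8, 2) → (8, 3) → (16, 3) → (16, 4) → (32, 4) → (32, 5)

Answer: 32, 5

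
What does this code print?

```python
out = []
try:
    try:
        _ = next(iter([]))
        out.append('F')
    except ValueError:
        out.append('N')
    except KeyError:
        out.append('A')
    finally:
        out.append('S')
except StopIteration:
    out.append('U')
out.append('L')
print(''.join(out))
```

Execution trace: 'S' (inner finally) → 'U' (outer except StopIteration) → 'L' (after the try/except). Output: SUL

Answer: SUL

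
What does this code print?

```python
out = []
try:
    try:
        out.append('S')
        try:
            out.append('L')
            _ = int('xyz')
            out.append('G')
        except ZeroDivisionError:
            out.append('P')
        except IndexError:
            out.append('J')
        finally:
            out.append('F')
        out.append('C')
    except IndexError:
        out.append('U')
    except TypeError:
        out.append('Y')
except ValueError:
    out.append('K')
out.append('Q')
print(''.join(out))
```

Execution trace: 'S' (try body) → 'L' (inner try body) → 'F' (inner finally) → 'K' (outer except ValueError) → 'Q' (after the try/except). Output: SLFKQ

Answer: SLFKQ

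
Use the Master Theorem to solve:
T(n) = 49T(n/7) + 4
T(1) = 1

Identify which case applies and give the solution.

a=49, b=7, f(n)=4. log_7(49) = 2. Since c=0 < 2, Case 1 applies: T(n) = Θ(n^log_b(a)) = O(n^2).

Answer: O(n^2) - Case 1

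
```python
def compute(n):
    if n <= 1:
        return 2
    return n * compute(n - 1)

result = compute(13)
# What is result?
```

compute(13) = 13 * 12 * 11 * 10 * 9 * 8 * 7 * 6 * 5 * 4 * 3 * 2 * 2 = 12454041600

Answer: 12454041600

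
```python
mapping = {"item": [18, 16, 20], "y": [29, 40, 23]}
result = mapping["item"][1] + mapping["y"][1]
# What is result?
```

Trace:
`mapping = {"item": [18, 16, 20], "y": [29, 40, 23]}` → mapping = {'item': [18, 16, 20], 'y': [29, 40, 23]}
`result = mapping["item"][1] + mapping["y"][1]` → result = 56
So result = 56

Answer: 56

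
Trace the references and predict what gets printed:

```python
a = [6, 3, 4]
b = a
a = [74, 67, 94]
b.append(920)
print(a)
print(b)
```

Key concept: rebinding vs mutation: a is rebound to a new list, b still points at the original.
Step by step:
`a = [6, 3, 4]` → a = [6, 3, 4]
`b = a` → b = [6, 3, 4] (same object as a)
`a = [74, 67, 94]` → a = [74, 67, 94]
`b.append(920)` → b = [6, 3, 4, 920]
`print(a)` → prints [74, 67, 94]
`print(b)` → prints [6, 3, 4, 920]

Answer:
[74, 67, 94]
[6, 3, 4, 920]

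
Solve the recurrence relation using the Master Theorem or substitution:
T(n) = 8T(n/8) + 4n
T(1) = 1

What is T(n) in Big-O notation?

By Master Theorem: a=8, b=8, f(n)=4n. Since log_8(8) = 1 and f(n) = Θ(n^1), Case 2 applies. T(n) = O(n log n).

Answer: O(n log n)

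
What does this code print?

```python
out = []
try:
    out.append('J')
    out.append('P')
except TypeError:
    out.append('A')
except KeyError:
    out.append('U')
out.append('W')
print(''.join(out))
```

Execution trace: 'J' (try body) → 'P' (try body, no exception) → 'W' (after the try/except). Output: JPW

Answer: JPW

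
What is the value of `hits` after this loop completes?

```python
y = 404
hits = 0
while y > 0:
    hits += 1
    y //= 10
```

Count digits by repeated division by 10
`hits` takes the values: 0 → 1 → 2 → 3

Answer: 3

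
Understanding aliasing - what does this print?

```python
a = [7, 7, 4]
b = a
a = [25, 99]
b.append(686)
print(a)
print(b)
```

Key concept: rebinding vs mutation: a is rebound to a new list, b still points at the original.
Step by step:
`a = [7, 7, 4]` → a = [7, 7, 4]
`b = a` → b = [7, 7, 4] (same object as a)
`a = [25, 99]` → a = [25, 99]
`b.append(686)` → b = [7, 7, 4, 686]
`print(a)` → prints [25, 99]
`print(b)` → prints [7, 7, 4, 686]

Answer:
[25, 99]
[7, 7, 4, 686]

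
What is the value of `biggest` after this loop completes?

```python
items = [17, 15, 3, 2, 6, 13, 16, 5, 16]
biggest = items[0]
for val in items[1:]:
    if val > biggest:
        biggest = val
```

Maximum of [17, 15, 3, 2, 6, 13, 16, 5, 16]
`biggest` takes the values: 17

Answer: 17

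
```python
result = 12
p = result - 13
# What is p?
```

Trace:
`result = 12` → result = 12
`p = result - 13` → p = -1
So p = -1

Answer: -1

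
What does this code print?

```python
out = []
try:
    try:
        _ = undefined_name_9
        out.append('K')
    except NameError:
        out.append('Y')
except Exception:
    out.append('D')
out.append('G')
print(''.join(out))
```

Execution trace: 'Y' (inner except NameError) → 'G' (after the try/except). Output: YG

Answer: YG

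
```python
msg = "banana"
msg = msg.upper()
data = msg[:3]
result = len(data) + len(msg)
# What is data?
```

Trace:
`msg = "banana"` → msg = 'banana'
`msg = msg.upper()` → msg = 'BANANA'
`data = msg[:3]` → data = 'BAN'
`result = len(data) + len(msg)` → result = 9
So data = 'BAN'

Answer: 'BAN'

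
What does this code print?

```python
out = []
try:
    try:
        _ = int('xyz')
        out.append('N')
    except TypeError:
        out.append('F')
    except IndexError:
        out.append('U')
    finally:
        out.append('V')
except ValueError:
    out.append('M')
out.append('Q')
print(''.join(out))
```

Execution trace: 'V' (inner finally) → 'M' (outer except ValueError) → 'Q' (after the try/except). Output: VMQ

Answer: VMQ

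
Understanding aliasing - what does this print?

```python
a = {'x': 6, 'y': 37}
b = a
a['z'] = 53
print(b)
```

Key concept: dict aliasing.
Step by step:
`a = {'x': 6, 'y': 37}` → a = {'x': 6, 'y': 37}
`b = a` → b = {'x': 6, 'y': 37} (same object as a)
`a['z'] = 53` → a = {'x': 6, 'y': 37, 'z': 53} (same object as b); b = {'x': 6, 'y': 37, 'z': 53} (same object as a)
`print(b)` → prints {'x': 6, 'y': 37, 'z': 53}

Answer: {'x': 6, 'y': 37, 'z': 53}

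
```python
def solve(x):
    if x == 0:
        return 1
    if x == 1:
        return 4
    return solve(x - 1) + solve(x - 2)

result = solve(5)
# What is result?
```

Build up from base cases: solve(0)=1, solve(1)=4, solve(2)=5, solve(3)=9, solve(4)=14, solve(5)=23

Answer: 23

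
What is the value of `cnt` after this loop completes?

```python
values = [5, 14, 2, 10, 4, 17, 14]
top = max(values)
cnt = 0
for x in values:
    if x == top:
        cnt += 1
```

Count of max value 17 in [5, 14, 2, 10, 4, 17, 14]
`cnt` takes the values: 0 → 1

Answer: 1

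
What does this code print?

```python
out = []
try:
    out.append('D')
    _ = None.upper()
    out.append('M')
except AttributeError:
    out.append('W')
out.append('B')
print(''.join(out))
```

Execution trace: 'D' (try body) → 'W' (except AttributeError) → 'B' (after the try/except). Output: DWB

Answer: DWB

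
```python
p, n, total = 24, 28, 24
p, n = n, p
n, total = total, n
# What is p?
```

Trace:
`p, n, total = 24, 28, 24` → p = 24; n = 28; total = 24
`p, n = n, p` → p = 28; n = 24
`n, total = total, n` → n = 24; total = 24
So p = 28

Answer: 28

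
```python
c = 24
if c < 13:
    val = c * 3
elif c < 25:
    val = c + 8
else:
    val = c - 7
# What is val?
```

Trace:
`c = 24` → c = 24
`if c < 13: ...` → c < 13 is False, c < 25 is True → val = 32
So val = 32

Answer: 32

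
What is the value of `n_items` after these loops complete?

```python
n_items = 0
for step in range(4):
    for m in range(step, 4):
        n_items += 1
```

Upper triangle: 4 + 3 + ... + 1
`n_items` takes the values: 0 → 1 → 2 → 3 → 4 → 5 → 6 → 7 → 8 → 9 → 10

Answer: 10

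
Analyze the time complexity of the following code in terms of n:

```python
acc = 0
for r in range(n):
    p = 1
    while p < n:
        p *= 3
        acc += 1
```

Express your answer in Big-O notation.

Each loop level contributes: n × log n. Multiplying the contributions gives O(n log n).

Answer: O(n log n)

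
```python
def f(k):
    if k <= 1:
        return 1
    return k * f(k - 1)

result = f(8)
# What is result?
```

f(8) = 8 * 7 * 6 * 5 * 4 * 3 * 2 * 1 = 40320

Answer: 40320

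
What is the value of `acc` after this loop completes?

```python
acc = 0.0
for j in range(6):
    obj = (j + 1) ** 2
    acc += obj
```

Sum of squared losses 1² + 2² + ... + 6²
`acc` takes the values: 0.0 → 1.0 → 5.0 → 14.0 → 30.0 → 55.0 → 91.0

Answer: 91.0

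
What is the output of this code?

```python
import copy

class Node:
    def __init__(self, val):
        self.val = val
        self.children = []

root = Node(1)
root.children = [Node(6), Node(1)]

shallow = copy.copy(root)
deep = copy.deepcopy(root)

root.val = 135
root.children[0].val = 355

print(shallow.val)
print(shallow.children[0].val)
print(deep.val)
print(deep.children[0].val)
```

Key concept: deep copy with custom objects.
Step by step:
`root = Node(1)` → root = Node(val=1, children=[])
`root.children = [Node(6), Node(1)]` → root = Node(val=1, children=[Node(val=6, children=[]), Node(val=1, children=[])])
`shallow = copy.copy(root)` → shallow = Node(val=1, children=[Node(val=6, children=[]), Node(val=1, children=[])])
`deep = copy.deepcopy(root)` → deep = Node(val=1, children=[Node(val=6, children=[]), Node(val=1, children=[])])
`root.val = 135` → root = Node(val=135, children=[Node(val=6, children=[]), Node(val=1, children=[])])
`root.children[0].val = 355` → root = Node(val=135, children=[Node(val=355, children=[]), Node(val=1, children=[])]); shallow = Node(val=1, children=[Node(val=355, children=[]), Node(val=1, children=[])])
`print(shallow.val)` → prints 1
`print(shallow.children[0].val)` → prints 355
`print(deep.val)` → prints 1
`print(deep.children[0].val)` → prints 6

Answer:
1
355
1
6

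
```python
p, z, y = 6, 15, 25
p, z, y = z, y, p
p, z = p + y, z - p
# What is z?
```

Trace:
`p, z, y = 6, 15, 25` → p = 6; z = 15; y = 25
`p, z, y = z, y, p` → p = 15; z = 25; y = 6
`p, z = p + y, z - p` → p = 21; z = 10
So z = 10

Answer: 10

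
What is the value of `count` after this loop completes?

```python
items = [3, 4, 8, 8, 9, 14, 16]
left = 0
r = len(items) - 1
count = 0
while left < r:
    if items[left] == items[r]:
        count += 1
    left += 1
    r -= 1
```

Count matching pairs from ends
`count` takes the values: 0

Answer: 0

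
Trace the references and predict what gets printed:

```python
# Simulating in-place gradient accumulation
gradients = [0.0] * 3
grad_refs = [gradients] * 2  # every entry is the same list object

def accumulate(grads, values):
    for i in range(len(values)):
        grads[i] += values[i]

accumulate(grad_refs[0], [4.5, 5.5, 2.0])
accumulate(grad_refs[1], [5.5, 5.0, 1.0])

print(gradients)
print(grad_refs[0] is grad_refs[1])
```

Key concept: gradient accumulation aliasing.
Step by step:
`gradients = [0.0] * 3` → gradients = [0.0, 0.0, 0.0]
`grad_refs = [gradients] * 2` → grad_refs = [[0.0, 0.0, 0.0], [0.0, 0.0, 0.0]]
`accumulate(grad_refs[0], [4.5, 5.5, 2.0])` → gradients = [4.5, 5.5, 2.0]; grad_refs = [[4.5, 5.5, 2.0], [4.5, 5.5, 2.0]]
`accumulate(grad_refs[1], [5.5, 5.0, 1.0])` → gradients = [10.0, 10.5, 3.0]; grad_refs = [[10.0, 10.5, 3.0], [10.0, 10.5, 3.0]]
`print(gradients)` → prints [10.0, 10.5, 3.0]
`print(grad_refs[0] is grad_refs[1])` → prints True

Answer:
[10.0, 10.5, 3.0]
True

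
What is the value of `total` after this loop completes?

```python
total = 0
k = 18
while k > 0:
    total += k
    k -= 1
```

Sum 18 down to 1
`total` takes the values: 0 → 18 → 35 → 51 → 66 → 80 → 93 → 105 → 116 → 126 → 135 → 143 → 150 → 156 → 161 → 165 → 168 → 170 → 171

Answer: 171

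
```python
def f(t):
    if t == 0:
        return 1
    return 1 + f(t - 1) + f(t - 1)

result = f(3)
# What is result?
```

f(t) = 1 + 2·f(t-1), f(0)=1. Closed form: (1+1)·2^3 - 1 = 15.

Answer: 15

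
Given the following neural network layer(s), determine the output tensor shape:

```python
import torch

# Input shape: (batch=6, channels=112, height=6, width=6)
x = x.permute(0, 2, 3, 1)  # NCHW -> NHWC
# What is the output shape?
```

Input: (6, 112, 6, 6) -> Output: (6, 6, 6, 112)

Answer: (6, 6, 6, 112)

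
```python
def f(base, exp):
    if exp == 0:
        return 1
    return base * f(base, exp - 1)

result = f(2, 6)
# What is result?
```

f(2, 6) = 2 * 2 * 2 * 2 * 2 * 2 = 64

Answer: 64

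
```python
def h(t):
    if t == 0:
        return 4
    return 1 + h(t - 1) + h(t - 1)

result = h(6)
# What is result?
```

h(t) = 1 + 2·h(t-1), h(0)=4. Closed form: (4+1)·2^6 - 1 = 319.

Answer: 319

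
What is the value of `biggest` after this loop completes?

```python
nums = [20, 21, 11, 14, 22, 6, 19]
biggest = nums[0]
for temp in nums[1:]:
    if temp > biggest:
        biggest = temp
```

Maximum of [20, 21, 11, 14, 22, 6, 19]
`biggest` takes the values: 20 → 21 → 22

Answer: 22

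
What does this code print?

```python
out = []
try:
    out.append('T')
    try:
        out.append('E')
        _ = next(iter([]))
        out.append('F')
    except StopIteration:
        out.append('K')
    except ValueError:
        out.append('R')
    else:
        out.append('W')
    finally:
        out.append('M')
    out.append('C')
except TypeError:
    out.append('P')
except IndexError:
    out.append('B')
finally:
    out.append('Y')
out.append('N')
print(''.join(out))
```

Execution trace: 'T' (try body) → 'E' (inner try body) → 'K' (inner except StopIteration) → 'M' (inner finally) → 'C' (try body, no exception) → 'Y' (finally) → 'N' (after the try/except). Output: TEKMCYN

Answer: TEKMCYN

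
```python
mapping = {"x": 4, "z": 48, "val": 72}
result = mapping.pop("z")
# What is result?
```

Trace:
`mapping = {"x": 4, "z": 48, "val": 72}` → mapping = {'x': 4, 'z': 48, 'val': 72}
`result = mapping.pop("z")` → mapping = {'x': 4, 'val': 72}; result = 48
So result = 48

Answer: 48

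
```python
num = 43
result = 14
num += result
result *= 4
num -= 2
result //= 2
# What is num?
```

Trace:
`num = 43` → num = 43
`result = 14` → result = 14
`num += result` → num = 57
`result *= 4` → result = 56
`num -= 2` → num = 55
`result //= 2` → result = 28
So num = 55

Answer: 55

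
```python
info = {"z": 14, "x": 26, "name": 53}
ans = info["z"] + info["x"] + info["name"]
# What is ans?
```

Trace:
`info = {"z": 14, "x": 26, "name": 53}` → info = {'z': 14, 'x': 26, 'name': 53}
`ans = info["z"] + info["x"] + info["name"]` → ans = 93
So ans = 93

Answer: 93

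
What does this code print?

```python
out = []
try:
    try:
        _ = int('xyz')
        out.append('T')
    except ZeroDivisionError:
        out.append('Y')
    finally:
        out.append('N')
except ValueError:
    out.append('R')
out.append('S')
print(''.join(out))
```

Execution trace: 'N' (finally) → 'R' (outer except ValueError) → 'S' (after the try/except). Output: NRS

Answer: NRS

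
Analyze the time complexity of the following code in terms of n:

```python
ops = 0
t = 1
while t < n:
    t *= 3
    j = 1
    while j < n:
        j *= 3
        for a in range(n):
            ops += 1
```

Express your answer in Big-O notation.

Each loop level contributes: log n × log n × n. Multiplying the contributions gives O(n log² n).

Answer: O(n log² n)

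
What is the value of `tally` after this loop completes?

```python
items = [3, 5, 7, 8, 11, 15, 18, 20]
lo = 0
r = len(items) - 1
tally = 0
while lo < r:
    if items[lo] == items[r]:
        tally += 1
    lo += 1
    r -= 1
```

Count matching pairs from ends
`tally` takes the values: 0

Answer: 0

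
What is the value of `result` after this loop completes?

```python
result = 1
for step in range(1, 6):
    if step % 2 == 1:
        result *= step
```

Product of odd numbers 1 to 5
`result` takes the values: 1 → 3 → 15

Answer: 15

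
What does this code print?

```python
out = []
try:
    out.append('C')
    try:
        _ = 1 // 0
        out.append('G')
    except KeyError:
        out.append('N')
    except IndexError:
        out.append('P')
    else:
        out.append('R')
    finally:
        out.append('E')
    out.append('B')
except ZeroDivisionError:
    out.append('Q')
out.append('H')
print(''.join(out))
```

Execution trace: 'C' (try body) → 'E' (inner finally) → 'Q' (except ZeroDivisionError) → 'H' (after the try/except). Output: CEQH

Answer: CEQH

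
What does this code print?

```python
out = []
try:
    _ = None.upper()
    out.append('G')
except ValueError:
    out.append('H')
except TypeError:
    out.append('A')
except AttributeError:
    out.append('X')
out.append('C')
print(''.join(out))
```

Execution trace: 'X' (except AttributeError) → 'C' (after the try/except). Output: XC

Answer: XC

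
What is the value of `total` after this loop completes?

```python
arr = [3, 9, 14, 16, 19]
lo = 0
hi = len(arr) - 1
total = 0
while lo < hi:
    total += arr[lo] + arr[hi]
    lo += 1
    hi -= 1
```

Sum of pairs from ends
`total` takes the values: 0 → 22 → 47

Answer: 47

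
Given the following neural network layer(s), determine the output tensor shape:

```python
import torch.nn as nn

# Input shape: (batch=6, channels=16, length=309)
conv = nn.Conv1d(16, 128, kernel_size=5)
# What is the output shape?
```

Input: (6, 16, 309) -> Output: (6, 128, 305)

Answer: (6, 128, 305)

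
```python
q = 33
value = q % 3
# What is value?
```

Trace:
`q = 33` → q = 33
`value = q % 3` → value = 0
So value = 0

Answer: 0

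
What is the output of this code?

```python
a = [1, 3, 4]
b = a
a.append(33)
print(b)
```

Key concept: basic list aliasing.
Step by step:
`a = [1, 3, 4]` → a = [1, 3, 4]
`b = a` → b = [1, 3, 4] (same object as a)
`a.append(33)` → a = [1, 3, 4, 33] (same object as b); b = [1, 3, 4, 33] (same object as a)
`print(b)` → prints [1, 3, 4, 33]

Answer: [1, 3, 4, 33]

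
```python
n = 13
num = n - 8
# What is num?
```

Trace:
`n = 13` → n = 13
`num = n - 8` → num = 5
So num = 5

Answer: 5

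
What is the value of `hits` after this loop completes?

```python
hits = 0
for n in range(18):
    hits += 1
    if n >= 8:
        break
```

Loop breaks when n reaches 8, hits is 9
`hits` takes the values: 0 → 1 → 2 → 3 → 4 → 5 → 6 → 7 → 8 → 9

Answer: 9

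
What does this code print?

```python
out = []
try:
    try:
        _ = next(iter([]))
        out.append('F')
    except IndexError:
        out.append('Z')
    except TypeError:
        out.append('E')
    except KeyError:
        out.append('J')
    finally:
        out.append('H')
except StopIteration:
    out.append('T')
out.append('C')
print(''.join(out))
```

Execution trace: 'H' (inner finally) → 'T' (outer except StopIteration) → 'C' (after the try/except). Output: HTC

Answer: HTC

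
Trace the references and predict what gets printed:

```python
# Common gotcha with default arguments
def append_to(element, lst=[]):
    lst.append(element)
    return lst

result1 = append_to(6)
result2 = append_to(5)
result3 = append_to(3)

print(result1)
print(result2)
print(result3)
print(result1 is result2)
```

Key concept: mutable default argument gotcha.
Step by step:
`result1 = append_to(6)` → result1 = [6]
`result2 = append_to(5)` → result1 = [6, 5] (same object as result2); result2 = [6, 5] (same object as result1)
`result3 = append_to(3)` → result1 = [6, 5, 3] (same object as result2, result3); result2 = [6, 5, 3] (same object as result1, result3); result3 = [6, 5, 3] (same object as result1, result2)
`print(result1)` → prints [6, 5, 3]
`print(result2)` → prints [6, 5, 3]
`print(result3)` → prints [6, 5, 3]
`print(result1 is result2)` → prints True

Answer:
[6, 5, 3]
[6, 5, 3]
[6, 5, 3]
True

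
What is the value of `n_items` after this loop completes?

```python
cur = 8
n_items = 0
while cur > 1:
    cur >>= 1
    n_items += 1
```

Count right shifts until 1
`n_items` takes the values: 0 → 1 → 2 → 3

Answer: 3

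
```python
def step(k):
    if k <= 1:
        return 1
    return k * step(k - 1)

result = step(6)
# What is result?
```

step(6) = 6 * 5 * 4 * 3 * 2 * 1 = 720

Answer: 720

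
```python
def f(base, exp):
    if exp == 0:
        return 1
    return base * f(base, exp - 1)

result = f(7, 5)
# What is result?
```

f(7, 5) = 7 * 7 * 7 * 7 * 7 = 16807

Answer: 16807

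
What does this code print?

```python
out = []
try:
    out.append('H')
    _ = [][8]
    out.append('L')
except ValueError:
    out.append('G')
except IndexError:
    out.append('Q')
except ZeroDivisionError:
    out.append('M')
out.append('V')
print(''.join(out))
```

Execution trace: 'H' (try body) → 'Q' (except IndexError) → 'V' (after the try/except). Output: HQV

Answer: HQV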